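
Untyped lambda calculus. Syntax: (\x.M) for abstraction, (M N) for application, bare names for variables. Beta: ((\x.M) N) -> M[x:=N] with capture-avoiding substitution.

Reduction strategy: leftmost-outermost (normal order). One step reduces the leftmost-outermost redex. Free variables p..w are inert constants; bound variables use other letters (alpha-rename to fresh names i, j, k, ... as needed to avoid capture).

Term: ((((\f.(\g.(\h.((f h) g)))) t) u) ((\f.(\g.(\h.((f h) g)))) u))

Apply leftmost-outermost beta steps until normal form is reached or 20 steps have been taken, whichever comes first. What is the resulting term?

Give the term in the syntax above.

Answer: ((t (\g.(\h.((u h) g)))) u)

Derivation:
Step 0: ((((\f.(\g.(\h.((f h) g)))) t) u) ((\f.(\g.(\h.((f h) g)))) u))
Step 1: (((\g.(\h.((t h) g))) u) ((\f.(\g.(\h.((f h) g)))) u))
Step 2: ((\h.((t h) u)) ((\f.(\g.(\h.((f h) g)))) u))
Step 3: ((t ((\f.(\g.(\h.((f h) g)))) u)) u)
Step 4: ((t (\g.(\h.((u h) g)))) u)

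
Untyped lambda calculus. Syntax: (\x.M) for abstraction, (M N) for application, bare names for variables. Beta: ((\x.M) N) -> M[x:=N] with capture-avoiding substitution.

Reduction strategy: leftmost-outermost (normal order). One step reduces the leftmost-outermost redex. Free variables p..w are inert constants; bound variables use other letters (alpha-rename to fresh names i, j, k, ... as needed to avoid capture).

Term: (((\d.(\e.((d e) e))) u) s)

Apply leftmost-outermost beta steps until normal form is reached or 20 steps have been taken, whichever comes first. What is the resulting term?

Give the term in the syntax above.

Answer: ((u s) s)

Derivation:
Step 0: (((\d.(\e.((d e) e))) u) s)
Step 1: ((\e.((u e) e)) s)
Step 2: ((u s) s)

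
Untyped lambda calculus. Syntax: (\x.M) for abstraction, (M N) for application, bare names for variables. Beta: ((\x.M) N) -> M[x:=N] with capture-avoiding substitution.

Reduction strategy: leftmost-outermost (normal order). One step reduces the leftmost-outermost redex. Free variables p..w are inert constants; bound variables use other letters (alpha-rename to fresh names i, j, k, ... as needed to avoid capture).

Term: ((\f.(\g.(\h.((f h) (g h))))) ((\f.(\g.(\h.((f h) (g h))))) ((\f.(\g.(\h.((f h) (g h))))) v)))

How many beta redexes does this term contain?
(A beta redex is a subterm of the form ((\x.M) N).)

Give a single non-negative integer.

Answer: 3

Derivation:
Term: ((\f.(\g.(\h.((f h) (g h))))) ((\f.(\g.(\h.((f h) (g h))))) ((\f.(\g.(\h.((f h) (g h))))) v)))
  Redex: ((\f.(\g.(\h.((f h) (g h))))) ((\f.(\g.(\h.((f h) (g h))))) ((\f.(\g.(\h.((f h) (g h))))) v)))
  Redex: ((\f.(\g.(\h.((f h) (g h))))) ((\f.(\g.(\h.((f h) (g h))))) v))
  Redex: ((\f.(\g.(\h.((f h) (g h))))) v)
Total redexes: 3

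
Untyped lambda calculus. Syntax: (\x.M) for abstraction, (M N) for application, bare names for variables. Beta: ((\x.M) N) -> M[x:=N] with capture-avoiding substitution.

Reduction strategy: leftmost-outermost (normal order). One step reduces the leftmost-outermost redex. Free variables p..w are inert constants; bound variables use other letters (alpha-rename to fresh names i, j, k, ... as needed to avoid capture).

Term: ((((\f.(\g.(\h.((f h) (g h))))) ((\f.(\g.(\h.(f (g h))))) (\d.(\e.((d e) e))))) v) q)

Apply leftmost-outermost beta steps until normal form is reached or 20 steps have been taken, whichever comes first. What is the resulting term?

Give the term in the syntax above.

Step 0: ((((\f.(\g.(\h.((f h) (g h))))) ((\f.(\g.(\h.(f (g h))))) (\d.(\e.((d e) e))))) v) q)
Step 1: (((\g.(\h.((((\f.(\g.(\h.(f (g h))))) (\d.(\e.((d e) e)))) h) (g h)))) v) q)
Step 2: ((\h.((((\f.(\g.(\h.(f (g h))))) (\d.(\e.((d e) e)))) h) (v h))) q)
Step 3: ((((\f.(\g.(\h.(f (g h))))) (\d.(\e.((d e) e)))) q) (v q))
Step 4: (((\g.(\h.((\d.(\e.((d e) e))) (g h)))) q) (v q))
Step 5: ((\h.((\d.(\e.((d e) e))) (q h))) (v q))
Step 6: ((\d.(\e.((d e) e))) (q (v q)))
Step 7: (\e.(((q (v q)) e) e))

Answer: (\e.(((q (v q)) e) e))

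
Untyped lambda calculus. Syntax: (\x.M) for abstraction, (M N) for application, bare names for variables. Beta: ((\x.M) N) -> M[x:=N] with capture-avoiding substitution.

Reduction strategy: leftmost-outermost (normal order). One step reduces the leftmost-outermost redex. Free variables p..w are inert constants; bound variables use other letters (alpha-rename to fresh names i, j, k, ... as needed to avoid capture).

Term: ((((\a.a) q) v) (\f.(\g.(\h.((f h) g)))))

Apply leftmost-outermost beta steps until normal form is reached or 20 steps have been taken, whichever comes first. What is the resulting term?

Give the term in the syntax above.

Step 0: ((((\a.a) q) v) (\f.(\g.(\h.((f h) g)))))
Step 1: ((q v) (\f.(\g.(\h.((f h) g)))))

Answer: ((q v) (\f.(\g.(\h.((f h) g)))))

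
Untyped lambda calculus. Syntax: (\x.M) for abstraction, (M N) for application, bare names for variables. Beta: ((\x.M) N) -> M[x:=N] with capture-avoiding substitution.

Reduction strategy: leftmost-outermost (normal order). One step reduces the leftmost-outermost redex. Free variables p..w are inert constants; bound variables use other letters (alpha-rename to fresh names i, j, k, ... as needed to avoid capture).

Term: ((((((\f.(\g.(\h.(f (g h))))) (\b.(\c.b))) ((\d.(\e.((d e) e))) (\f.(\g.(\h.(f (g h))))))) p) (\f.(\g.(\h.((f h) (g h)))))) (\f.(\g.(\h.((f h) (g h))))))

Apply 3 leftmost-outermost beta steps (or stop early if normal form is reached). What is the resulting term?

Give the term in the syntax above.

Answer: ((((\b.(\c.b)) (((\d.(\e.((d e) e))) (\f.(\g.(\h.(f (g h)))))) p)) (\f.(\g.(\h.((f h) (g h)))))) (\f.(\g.(\h.((f h) (g h))))))

Derivation:
Step 0: ((((((\f.(\g.(\h.(f (g h))))) (\b.(\c.b))) ((\d.(\e.((d e) e))) (\f.(\g.(\h.(f (g h))))))) p) (\f.(\g.(\h.((f h) (g h)))))) (\f.(\g.(\h.((f h) (g h))))))
Step 1: (((((\g.(\h.((\b.(\c.b)) (g h)))) ((\d.(\e.((d e) e))) (\f.(\g.(\h.(f (g h))))))) p) (\f.(\g.(\h.((f h) (g h)))))) (\f.(\g.(\h.((f h) (g h))))))
Step 2: ((((\h.((\b.(\c.b)) (((\d.(\e.((d e) e))) (\f.(\g.(\h.(f (g h)))))) h))) p) (\f.(\g.(\h.((f h) (g h)))))) (\f.(\g.(\h.((f h) (g h))))))
Step 3: ((((\b.(\c.b)) (((\d.(\e.((d e) e))) (\f.(\g.(\h.(f (g h)))))) p)) (\f.(\g.(\h.((f h) (g h)))))) (\f.(\g.(\h.((f h) (g h))))))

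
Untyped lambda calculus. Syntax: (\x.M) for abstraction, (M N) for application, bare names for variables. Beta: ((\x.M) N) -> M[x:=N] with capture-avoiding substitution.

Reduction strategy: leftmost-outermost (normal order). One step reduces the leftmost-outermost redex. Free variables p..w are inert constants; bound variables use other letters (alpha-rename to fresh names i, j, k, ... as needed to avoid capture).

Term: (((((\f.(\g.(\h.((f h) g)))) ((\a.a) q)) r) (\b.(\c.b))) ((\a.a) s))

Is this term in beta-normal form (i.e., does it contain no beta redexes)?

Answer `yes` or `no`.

Answer: no

Derivation:
Term: (((((\f.(\g.(\h.((f h) g)))) ((\a.a) q)) r) (\b.(\c.b))) ((\a.a) s))
Found 3 beta redex(es).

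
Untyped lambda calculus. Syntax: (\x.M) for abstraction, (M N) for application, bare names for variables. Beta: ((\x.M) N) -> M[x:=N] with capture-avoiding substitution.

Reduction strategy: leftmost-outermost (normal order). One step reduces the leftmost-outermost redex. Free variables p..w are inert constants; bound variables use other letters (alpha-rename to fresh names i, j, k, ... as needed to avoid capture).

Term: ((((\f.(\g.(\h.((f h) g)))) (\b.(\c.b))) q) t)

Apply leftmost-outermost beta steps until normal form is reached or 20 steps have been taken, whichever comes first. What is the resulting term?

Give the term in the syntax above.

Step 0: ((((\f.(\g.(\h.((f h) g)))) (\b.(\c.b))) q) t)
Step 1: (((\g.(\h.(((\b.(\c.b)) h) g))) q) t)
Step 2: ((\h.(((\b.(\c.b)) h) q)) t)
Step 3: (((\b.(\c.b)) t) q)
Step 4: ((\c.t) q)
Step 5: t

Answer: t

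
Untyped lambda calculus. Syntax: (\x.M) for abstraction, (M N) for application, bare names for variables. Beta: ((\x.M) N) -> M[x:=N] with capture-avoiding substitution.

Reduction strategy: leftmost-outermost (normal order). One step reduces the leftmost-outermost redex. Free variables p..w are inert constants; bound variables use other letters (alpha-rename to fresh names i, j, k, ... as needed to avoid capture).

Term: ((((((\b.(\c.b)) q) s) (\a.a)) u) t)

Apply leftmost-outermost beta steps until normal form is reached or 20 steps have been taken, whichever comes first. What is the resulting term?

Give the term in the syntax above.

Answer: (((q (\a.a)) u) t)

Derivation:
Step 0: ((((((\b.(\c.b)) q) s) (\a.a)) u) t)
Step 1: (((((\c.q) s) (\a.a)) u) t)
Step 2: (((q (\a.a)) u) t)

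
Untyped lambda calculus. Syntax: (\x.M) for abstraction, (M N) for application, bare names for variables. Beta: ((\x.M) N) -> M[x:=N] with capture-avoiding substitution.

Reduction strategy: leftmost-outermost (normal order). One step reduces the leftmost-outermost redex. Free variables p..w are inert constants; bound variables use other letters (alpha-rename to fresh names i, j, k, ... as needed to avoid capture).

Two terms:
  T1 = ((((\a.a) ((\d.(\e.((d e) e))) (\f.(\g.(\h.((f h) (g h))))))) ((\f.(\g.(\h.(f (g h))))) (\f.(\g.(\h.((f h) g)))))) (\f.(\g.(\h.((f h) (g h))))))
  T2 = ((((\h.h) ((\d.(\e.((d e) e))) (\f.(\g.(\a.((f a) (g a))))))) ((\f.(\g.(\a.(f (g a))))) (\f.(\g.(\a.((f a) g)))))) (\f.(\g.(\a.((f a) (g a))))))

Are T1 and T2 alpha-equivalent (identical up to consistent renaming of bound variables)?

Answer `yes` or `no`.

Answer: yes

Derivation:
Term 1: ((((\a.a) ((\d.(\e.((d e) e))) (\f.(\g.(\h.((f h) (g h))))))) ((\f.(\g.(\h.(f (g h))))) (\f.(\g.(\h.((f h) g)))))) (\f.(\g.(\h.((f h) (g h))))))
Term 2: ((((\h.h) ((\d.(\e.((d e) e))) (\f.(\g.(\a.((f a) (g a))))))) ((\f.(\g.(\a.(f (g a))))) (\f.(\g.(\a.((f a) g)))))) (\f.(\g.(\a.((f a) (g a))))))
Alpha-equivalence: compare structure up to binder renaming.
Result: True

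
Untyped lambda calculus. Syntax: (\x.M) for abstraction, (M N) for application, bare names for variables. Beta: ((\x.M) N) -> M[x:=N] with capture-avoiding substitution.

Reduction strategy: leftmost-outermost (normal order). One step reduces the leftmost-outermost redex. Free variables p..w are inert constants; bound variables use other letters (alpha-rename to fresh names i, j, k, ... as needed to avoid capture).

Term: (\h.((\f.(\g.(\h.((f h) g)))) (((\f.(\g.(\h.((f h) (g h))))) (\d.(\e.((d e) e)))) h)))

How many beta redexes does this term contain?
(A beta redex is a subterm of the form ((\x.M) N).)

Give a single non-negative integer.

Answer: 2

Derivation:
Term: (\h.((\f.(\g.(\h.((f h) g)))) (((\f.(\g.(\h.((f h) (g h))))) (\d.(\e.((d e) e)))) h)))
  Redex: ((\f.(\g.(\h.((f h) g)))) (((\f.(\g.(\h.((f h) (g h))))) (\d.(\e.((d e) e)))) h))
  Redex: ((\f.(\g.(\h.((f h) (g h))))) (\d.(\e.((d e) e))))
Total redexes: 2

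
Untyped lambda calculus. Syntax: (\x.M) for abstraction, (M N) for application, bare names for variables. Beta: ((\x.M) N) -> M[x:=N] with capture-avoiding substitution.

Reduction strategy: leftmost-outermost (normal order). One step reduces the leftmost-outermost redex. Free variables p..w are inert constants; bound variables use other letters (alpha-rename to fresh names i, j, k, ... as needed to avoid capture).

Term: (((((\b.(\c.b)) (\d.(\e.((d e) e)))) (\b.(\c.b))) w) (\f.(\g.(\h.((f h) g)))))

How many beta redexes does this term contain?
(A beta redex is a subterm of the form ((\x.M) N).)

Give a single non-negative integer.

Answer: 1

Derivation:
Term: (((((\b.(\c.b)) (\d.(\e.((d e) e)))) (\b.(\c.b))) w) (\f.(\g.(\h.((f h) g)))))
  Redex: ((\b.(\c.b)) (\d.(\e.((d e) e))))
Total redexes: 1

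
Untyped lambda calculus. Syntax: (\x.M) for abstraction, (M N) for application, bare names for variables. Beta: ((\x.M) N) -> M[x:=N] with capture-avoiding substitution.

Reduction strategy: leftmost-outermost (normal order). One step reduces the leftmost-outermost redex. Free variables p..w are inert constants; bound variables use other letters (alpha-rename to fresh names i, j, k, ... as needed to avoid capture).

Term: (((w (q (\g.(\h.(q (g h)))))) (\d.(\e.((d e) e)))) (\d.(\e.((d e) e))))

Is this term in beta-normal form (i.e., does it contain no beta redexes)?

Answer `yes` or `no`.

Answer: yes

Derivation:
Term: (((w (q (\g.(\h.(q (g h)))))) (\d.(\e.((d e) e)))) (\d.(\e.((d e) e))))
No beta redexes found.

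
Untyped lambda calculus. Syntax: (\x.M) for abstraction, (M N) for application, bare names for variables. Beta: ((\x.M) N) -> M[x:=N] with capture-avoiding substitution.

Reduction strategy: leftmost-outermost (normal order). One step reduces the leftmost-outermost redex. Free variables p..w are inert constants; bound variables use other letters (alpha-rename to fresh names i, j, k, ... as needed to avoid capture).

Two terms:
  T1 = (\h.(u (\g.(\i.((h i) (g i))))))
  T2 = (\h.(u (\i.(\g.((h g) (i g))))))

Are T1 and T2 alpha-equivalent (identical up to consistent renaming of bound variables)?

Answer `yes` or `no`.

Term 1: (\h.(u (\g.(\i.((h i) (g i))))))
Term 2: (\h.(u (\i.(\g.((h g) (i g))))))
Alpha-equivalence: compare structure up to binder renaming.
Result: True

Answer: yes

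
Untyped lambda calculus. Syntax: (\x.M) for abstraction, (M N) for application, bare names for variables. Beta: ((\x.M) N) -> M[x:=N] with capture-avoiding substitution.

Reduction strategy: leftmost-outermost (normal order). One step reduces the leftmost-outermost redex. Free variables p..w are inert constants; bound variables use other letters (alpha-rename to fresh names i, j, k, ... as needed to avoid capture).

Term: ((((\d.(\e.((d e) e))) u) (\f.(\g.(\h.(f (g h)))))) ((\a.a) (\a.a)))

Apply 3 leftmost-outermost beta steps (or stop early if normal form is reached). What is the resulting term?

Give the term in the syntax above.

Answer: (((u (\f.(\g.(\h.(f (g h)))))) (\f.(\g.(\h.(f (g h)))))) (\a.a))

Derivation:
Step 0: ((((\d.(\e.((d e) e))) u) (\f.(\g.(\h.(f (g h)))))) ((\a.a) (\a.a)))
Step 1: (((\e.((u e) e)) (\f.(\g.(\h.(f (g h)))))) ((\a.a) (\a.a)))
Step 2: (((u (\f.(\g.(\h.(f (g h)))))) (\f.(\g.(\h.(f (g h)))))) ((\a.a) (\a.a)))
Step 3: (((u (\f.(\g.(\h.(f (g h)))))) (\f.(\g.(\h.(f (g h)))))) (\a.a))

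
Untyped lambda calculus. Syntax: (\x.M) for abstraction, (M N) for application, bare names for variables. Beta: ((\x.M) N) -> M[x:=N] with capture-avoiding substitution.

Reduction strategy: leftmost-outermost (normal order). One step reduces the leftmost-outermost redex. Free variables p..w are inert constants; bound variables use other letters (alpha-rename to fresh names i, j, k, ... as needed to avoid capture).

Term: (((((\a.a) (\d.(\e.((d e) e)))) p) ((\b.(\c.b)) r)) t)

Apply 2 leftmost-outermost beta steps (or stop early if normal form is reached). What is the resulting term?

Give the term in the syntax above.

Answer: (((\e.((p e) e)) ((\b.(\c.b)) r)) t)

Derivation:
Step 0: (((((\a.a) (\d.(\e.((d e) e)))) p) ((\b.(\c.b)) r)) t)
Step 1: ((((\d.(\e.((d e) e))) p) ((\b.(\c.b)) r)) t)
Step 2: (((\e.((p e) e)) ((\b.(\c.b)) r)) t)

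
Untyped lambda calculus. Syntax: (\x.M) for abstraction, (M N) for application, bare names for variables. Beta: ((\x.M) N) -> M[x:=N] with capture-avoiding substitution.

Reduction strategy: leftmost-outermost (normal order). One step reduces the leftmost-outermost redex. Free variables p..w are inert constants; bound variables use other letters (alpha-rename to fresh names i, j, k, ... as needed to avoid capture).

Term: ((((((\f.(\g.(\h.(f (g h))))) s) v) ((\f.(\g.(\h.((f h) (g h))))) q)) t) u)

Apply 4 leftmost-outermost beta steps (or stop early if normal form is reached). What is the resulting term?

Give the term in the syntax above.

Step 0: ((((((\f.(\g.(\h.(f (g h))))) s) v) ((\f.(\g.(\h.((f h) (g h))))) q)) t) u)
Step 1: (((((\g.(\h.(s (g h)))) v) ((\f.(\g.(\h.((f h) (g h))))) q)) t) u)
Step 2: ((((\h.(s (v h))) ((\f.(\g.(\h.((f h) (g h))))) q)) t) u)
Step 3: (((s (v ((\f.(\g.(\h.((f h) (g h))))) q))) t) u)
Step 4: (((s (v (\g.(\h.((q h) (g h)))))) t) u)

Answer: (((s (v (\g.(\h.((q h) (g h)))))) t) u)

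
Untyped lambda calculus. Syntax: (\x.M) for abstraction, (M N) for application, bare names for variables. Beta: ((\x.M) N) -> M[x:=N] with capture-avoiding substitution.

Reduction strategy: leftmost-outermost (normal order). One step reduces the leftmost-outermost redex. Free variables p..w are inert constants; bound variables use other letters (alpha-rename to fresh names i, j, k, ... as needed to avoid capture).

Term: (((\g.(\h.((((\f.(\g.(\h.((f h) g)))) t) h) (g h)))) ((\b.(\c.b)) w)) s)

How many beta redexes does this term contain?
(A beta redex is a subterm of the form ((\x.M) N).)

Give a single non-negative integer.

Answer: 3

Derivation:
Term: (((\g.(\h.((((\f.(\g.(\h.((f h) g)))) t) h) (g h)))) ((\b.(\c.b)) w)) s)
  Redex: ((\g.(\h.((((\f.(\g.(\h.((f h) g)))) t) h) (g h)))) ((\b.(\c.b)) w))
  Redex: ((\f.(\g.(\h.((f h) g)))) t)
  Redex: ((\b.(\c.b)) w)
Total redexes: 3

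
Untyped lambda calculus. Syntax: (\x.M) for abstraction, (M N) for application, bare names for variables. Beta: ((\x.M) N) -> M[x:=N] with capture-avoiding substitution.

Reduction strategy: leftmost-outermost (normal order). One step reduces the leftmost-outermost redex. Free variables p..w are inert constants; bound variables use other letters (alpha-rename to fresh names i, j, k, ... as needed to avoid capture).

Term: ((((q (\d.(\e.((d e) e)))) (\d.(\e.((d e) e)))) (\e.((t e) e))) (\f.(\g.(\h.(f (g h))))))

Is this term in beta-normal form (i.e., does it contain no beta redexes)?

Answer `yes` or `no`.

Term: ((((q (\d.(\e.((d e) e)))) (\d.(\e.((d e) e)))) (\e.((t e) e))) (\f.(\g.(\h.(f (g h))))))
No beta redexes found.

Answer: yes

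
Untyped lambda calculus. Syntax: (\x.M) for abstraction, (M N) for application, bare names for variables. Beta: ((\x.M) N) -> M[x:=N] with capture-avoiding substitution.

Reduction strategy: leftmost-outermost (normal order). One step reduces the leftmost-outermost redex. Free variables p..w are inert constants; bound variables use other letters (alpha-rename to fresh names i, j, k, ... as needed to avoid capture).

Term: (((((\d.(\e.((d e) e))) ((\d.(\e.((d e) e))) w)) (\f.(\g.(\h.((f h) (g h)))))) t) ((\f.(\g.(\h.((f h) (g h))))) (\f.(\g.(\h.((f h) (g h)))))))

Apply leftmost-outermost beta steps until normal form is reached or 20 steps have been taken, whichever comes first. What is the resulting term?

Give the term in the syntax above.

Answer: (((((w (\f.(\g.(\h.((f h) (g h)))))) (\f.(\g.(\h.((f h) (g h)))))) (\f.(\g.(\h.((f h) (g h)))))) t) (\g.(\h.(\i.((h i) ((g h) i))))))

Derivation:
Step 0: (((((\d.(\e.((d e) e))) ((\d.(\e.((d e) e))) w)) (\f.(\g.(\h.((f h) (g h)))))) t) ((\f.(\g.(\h.((f h) (g h))))) (\f.(\g.(\h.((f h) (g h)))))))
Step 1: ((((\e.((((\d.(\e.((d e) e))) w) e) e)) (\f.(\g.(\h.((f h) (g h)))))) t) ((\f.(\g.(\h.((f h) (g h))))) (\f.(\g.(\h.((f h) (g h)))))))
Step 2: ((((((\d.(\e.((d e) e))) w) (\f.(\g.(\h.((f h) (g h)))))) (\f.(\g.(\h.((f h) (g h)))))) t) ((\f.(\g.(\h.((f h) (g h))))) (\f.(\g.(\h.((f h) (g h)))))))
Step 3: (((((\e.((w e) e)) (\f.(\g.(\h.((f h) (g h)))))) (\f.(\g.(\h.((f h) (g h)))))) t) ((\f.(\g.(\h.((f h) (g h))))) (\f.(\g.(\h.((f h) (g h)))))))
Step 4: (((((w (\f.(\g.(\h.((f h) (g h)))))) (\f.(\g.(\h.((f h) (g h)))))) (\f.(\g.(\h.((f h) (g h)))))) t) ((\f.(\g.(\h.((f h) (g h))))) (\f.(\g.(\h.((f h) (g h)))))))
Step 5: (((((w (\f.(\g.(\h.((f h) (g h)))))) (\f.(\g.(\h.((f h) (g h)))))) (\f.(\g.(\h.((f h) (g h)))))) t) (\g.(\h.(((\f.(\g.(\h.((f h) (g h))))) h) (g h)))))
Step 6: (((((w (\f.(\g.(\h.((f h) (g h)))))) (\f.(\g.(\h.((f h) (g h)))))) (\f.(\g.(\h.((f h) (g h)))))) t) (\g.(\h.((\g.(\i.((h i) (g i)))) (g h)))))
Step 7: (((((w (\f.(\g.(\h.((f h) (g h)))))) (\f.(\g.(\h.((f h) (g h)))))) (\f.(\g.(\h.((f h) (g h)))))) t) (\g.(\h.(\i.((h i) ((g h) i))))))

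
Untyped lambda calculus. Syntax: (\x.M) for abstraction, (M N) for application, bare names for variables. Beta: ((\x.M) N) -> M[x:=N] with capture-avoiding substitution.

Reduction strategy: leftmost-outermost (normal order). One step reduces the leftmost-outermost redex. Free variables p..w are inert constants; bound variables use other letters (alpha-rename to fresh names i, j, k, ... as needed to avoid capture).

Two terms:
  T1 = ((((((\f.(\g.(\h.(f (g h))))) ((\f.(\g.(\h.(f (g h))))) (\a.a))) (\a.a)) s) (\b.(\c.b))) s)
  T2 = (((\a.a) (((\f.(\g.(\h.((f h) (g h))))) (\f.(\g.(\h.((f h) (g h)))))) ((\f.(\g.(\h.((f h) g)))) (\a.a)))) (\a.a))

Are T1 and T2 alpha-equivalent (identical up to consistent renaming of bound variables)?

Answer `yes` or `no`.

Answer: no

Derivation:
Term 1: ((((((\f.(\g.(\h.(f (g h))))) ((\f.(\g.(\h.(f (g h))))) (\a.a))) (\a.a)) s) (\b.(\c.b))) s)
Term 2: (((\a.a) (((\f.(\g.(\h.((f h) (g h))))) (\f.(\g.(\h.((f h) (g h)))))) ((\f.(\g.(\h.((f h) g)))) (\a.a)))) (\a.a))
Alpha-equivalence: compare structure up to binder renaming.
Result: False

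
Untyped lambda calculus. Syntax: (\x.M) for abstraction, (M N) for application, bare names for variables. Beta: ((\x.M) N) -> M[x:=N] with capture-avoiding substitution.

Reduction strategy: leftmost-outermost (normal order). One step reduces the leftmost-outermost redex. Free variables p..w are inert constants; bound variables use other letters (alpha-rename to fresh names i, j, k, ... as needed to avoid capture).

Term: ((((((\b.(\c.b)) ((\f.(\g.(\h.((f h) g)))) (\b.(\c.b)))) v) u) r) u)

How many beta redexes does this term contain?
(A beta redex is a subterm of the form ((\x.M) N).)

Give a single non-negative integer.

Answer: 2

Derivation:
Term: ((((((\b.(\c.b)) ((\f.(\g.(\h.((f h) g)))) (\b.(\c.b)))) v) u) r) u)
  Redex: ((\b.(\c.b)) ((\f.(\g.(\h.((f h) g)))) (\b.(\c.b))))
  Redex: ((\f.(\g.(\h.((f h) g)))) (\b.(\c.b)))
Total redexes: 2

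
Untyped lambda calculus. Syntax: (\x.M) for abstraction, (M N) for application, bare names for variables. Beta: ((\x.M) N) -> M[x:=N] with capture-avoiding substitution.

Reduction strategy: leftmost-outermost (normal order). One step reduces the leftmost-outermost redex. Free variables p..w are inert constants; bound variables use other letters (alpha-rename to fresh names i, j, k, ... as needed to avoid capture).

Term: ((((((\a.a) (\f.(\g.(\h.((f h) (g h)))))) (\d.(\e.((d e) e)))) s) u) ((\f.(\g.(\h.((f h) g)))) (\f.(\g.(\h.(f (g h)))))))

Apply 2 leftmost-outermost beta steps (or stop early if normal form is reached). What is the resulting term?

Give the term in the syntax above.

Step 0: ((((((\a.a) (\f.(\g.(\h.((f h) (g h)))))) (\d.(\e.((d e) e)))) s) u) ((\f.(\g.(\h.((f h) g)))) (\f.(\g.(\h.(f (g h)))))))
Step 1: (((((\f.(\g.(\h.((f h) (g h))))) (\d.(\e.((d e) e)))) s) u) ((\f.(\g.(\h.((f h) g)))) (\f.(\g.(\h.(f (g h)))))))
Step 2: ((((\g.(\h.(((\d.(\e.((d e) e))) h) (g h)))) s) u) ((\f.(\g.(\h.((f h) g)))) (\f.(\g.(\h.(f (g h)))))))

Answer: ((((\g.(\h.(((\d.(\e.((d e) e))) h) (g h)))) s) u) ((\f.(\g.(\h.((f h) g)))) (\f.(\g.(\h.(f (g h)))))))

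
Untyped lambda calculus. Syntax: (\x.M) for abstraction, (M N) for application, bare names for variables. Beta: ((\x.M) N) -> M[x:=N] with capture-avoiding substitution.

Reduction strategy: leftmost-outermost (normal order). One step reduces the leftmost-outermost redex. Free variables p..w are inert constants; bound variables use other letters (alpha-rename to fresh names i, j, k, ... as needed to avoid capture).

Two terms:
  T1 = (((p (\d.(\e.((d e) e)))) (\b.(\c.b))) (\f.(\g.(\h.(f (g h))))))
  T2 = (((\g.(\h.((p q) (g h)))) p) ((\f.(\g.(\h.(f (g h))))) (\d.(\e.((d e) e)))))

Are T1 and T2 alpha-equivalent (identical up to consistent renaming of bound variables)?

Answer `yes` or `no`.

Answer: no

Derivation:
Term 1: (((p (\d.(\e.((d e) e)))) (\b.(\c.b))) (\f.(\g.(\h.(f (g h))))))
Term 2: (((\g.(\h.((p q) (g h)))) p) ((\f.(\g.(\h.(f (g h))))) (\d.(\e.((d e) e)))))
Alpha-equivalence: compare structure up to binder renaming.
Result: False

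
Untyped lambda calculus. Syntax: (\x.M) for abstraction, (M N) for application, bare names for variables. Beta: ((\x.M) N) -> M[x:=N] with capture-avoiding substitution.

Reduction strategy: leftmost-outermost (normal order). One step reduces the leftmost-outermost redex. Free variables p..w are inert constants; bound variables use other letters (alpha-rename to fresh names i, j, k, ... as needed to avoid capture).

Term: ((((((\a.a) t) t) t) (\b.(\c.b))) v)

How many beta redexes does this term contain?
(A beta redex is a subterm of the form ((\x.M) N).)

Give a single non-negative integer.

Answer: 1

Derivation:
Term: ((((((\a.a) t) t) t) (\b.(\c.b))) v)
  Redex: ((\a.a) t)
Total redexes: 1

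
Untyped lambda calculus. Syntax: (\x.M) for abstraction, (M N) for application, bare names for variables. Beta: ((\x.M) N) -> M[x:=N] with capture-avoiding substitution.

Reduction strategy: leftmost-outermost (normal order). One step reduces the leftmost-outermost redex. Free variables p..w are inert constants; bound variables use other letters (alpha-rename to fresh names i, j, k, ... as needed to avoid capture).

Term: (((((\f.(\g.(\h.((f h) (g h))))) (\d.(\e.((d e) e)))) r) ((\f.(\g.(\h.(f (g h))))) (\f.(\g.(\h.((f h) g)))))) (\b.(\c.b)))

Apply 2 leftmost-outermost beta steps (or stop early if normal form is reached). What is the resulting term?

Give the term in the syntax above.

Step 0: (((((\f.(\g.(\h.((f h) (g h))))) (\d.(\e.((d e) e)))) r) ((\f.(\g.(\h.(f (g h))))) (\f.(\g.(\h.((f h) g)))))) (\b.(\c.b)))
Step 1: ((((\g.(\h.(((\d.(\e.((d e) e))) h) (g h)))) r) ((\f.(\g.(\h.(f (g h))))) (\f.(\g.(\h.((f h) g)))))) (\b.(\c.b)))
Step 2: (((\h.(((\d.(\e.((d e) e))) h) (r h))) ((\f.(\g.(\h.(f (g h))))) (\f.(\g.(\h.((f h) g)))))) (\b.(\c.b)))

Answer: (((\h.(((\d.(\e.((d e) e))) h) (r h))) ((\f.(\g.(\h.(f (g h))))) (\f.(\g.(\h.((f h) g)))))) (\b.(\c.b)))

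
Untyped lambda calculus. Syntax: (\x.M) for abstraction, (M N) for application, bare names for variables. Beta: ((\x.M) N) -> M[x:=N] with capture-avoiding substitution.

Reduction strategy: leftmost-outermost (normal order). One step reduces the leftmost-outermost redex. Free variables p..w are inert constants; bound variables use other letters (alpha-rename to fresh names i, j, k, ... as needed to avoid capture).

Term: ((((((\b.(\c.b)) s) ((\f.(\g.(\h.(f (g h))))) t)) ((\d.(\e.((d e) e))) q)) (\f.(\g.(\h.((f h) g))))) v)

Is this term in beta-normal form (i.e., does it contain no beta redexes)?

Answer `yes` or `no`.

Answer: no

Derivation:
Term: ((((((\b.(\c.b)) s) ((\f.(\g.(\h.(f (g h))))) t)) ((\d.(\e.((d e) e))) q)) (\f.(\g.(\h.((f h) g))))) v)
Found 3 beta redex(es).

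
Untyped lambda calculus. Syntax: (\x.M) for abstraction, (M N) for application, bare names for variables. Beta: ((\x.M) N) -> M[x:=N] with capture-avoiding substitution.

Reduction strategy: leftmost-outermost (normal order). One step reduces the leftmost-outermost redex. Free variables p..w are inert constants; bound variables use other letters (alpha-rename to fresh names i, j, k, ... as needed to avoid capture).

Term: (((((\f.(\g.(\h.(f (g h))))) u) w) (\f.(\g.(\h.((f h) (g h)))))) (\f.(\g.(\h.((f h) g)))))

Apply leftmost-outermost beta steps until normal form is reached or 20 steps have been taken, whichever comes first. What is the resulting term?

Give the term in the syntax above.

Answer: ((u (w (\f.(\g.(\h.((f h) (g h))))))) (\f.(\g.(\h.((f h) g)))))

Derivation:
Step 0: (((((\f.(\g.(\h.(f (g h))))) u) w) (\f.(\g.(\h.((f h) (g h)))))) (\f.(\g.(\h.((f h) g)))))
Step 1: ((((\g.(\h.(u (g h)))) w) (\f.(\g.(\h.((f h) (g h)))))) (\f.(\g.(\h.((f h) g)))))
Step 2: (((\h.(u (w h))) (\f.(\g.(\h.((f h) (g h)))))) (\f.(\g.(\h.((f h) g)))))
Step 3: ((u (w (\f.(\g.(\h.((f h) (g h))))))) (\f.(\g.(\h.((f h) g)))))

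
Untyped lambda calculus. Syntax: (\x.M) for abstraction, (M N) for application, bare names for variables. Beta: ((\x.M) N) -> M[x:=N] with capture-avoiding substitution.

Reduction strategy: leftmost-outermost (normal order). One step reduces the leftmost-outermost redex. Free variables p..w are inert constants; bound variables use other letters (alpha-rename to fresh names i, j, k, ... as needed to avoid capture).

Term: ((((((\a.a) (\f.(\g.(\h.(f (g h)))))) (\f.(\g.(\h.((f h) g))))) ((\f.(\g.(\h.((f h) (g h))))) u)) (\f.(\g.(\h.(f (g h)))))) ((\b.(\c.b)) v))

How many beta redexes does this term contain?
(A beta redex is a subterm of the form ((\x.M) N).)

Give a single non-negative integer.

Answer: 3

Derivation:
Term: ((((((\a.a) (\f.(\g.(\h.(f (g h)))))) (\f.(\g.(\h.((f h) g))))) ((\f.(\g.(\h.((f h) (g h))))) u)) (\f.(\g.(\h.(f (g h)))))) ((\b.(\c.b)) v))
  Redex: ((\a.a) (\f.(\g.(\h.(f (g h))))))
  Redex: ((\f.(\g.(\h.((f h) (g h))))) u)
  Redex: ((\b.(\c.b)) v)
Total redexes: 3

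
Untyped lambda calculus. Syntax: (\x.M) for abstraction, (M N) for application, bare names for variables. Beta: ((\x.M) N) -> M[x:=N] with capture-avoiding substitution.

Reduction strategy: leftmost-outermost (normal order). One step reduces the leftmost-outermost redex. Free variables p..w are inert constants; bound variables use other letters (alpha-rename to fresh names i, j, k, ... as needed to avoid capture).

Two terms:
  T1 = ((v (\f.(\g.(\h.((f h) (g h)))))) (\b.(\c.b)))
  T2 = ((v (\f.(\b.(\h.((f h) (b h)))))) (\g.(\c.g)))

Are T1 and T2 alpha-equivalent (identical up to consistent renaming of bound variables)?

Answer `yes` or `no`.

Term 1: ((v (\f.(\g.(\h.((f h) (g h)))))) (\b.(\c.b)))
Term 2: ((v (\f.(\b.(\h.((f h) (b h)))))) (\g.(\c.g)))
Alpha-equivalence: compare structure up to binder renaming.
Result: True

Answer: yes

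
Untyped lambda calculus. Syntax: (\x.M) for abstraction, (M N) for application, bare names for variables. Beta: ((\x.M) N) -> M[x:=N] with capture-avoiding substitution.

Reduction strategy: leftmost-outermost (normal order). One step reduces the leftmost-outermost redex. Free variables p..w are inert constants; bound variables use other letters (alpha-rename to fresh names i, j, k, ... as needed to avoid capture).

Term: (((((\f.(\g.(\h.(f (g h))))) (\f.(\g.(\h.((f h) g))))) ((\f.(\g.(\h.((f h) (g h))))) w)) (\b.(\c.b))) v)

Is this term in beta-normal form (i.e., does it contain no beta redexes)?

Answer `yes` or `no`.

Answer: no

Derivation:
Term: (((((\f.(\g.(\h.(f (g h))))) (\f.(\g.(\h.((f h) g))))) ((\f.(\g.(\h.((f h) (g h))))) w)) (\b.(\c.b))) v)
Found 2 beta redex(es).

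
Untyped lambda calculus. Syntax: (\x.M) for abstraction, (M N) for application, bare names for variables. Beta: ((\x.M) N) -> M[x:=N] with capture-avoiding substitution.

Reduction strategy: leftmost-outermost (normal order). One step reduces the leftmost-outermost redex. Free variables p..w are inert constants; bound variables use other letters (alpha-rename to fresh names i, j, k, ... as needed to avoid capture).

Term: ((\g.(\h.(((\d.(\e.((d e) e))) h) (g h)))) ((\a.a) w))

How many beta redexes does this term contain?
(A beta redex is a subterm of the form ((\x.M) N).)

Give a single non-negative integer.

Term: ((\g.(\h.(((\d.(\e.((d e) e))) h) (g h)))) ((\a.a) w))
  Redex: ((\g.(\h.(((\d.(\e.((d e) e))) h) (g h)))) ((\a.a) w))
  Redex: ((\d.(\e.((d e) e))) h)
  Redex: ((\a.a) w)
Total redexes: 3

Answer: 3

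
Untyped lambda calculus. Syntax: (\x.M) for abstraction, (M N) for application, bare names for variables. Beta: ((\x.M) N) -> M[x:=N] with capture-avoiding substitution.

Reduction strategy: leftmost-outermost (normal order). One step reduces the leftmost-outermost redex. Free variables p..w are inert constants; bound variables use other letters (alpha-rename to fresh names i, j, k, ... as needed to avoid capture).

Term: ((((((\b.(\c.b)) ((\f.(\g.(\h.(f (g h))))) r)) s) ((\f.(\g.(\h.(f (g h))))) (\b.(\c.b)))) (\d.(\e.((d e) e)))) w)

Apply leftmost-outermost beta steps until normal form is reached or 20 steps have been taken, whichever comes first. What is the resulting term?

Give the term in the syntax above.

Step 0: ((((((\b.(\c.b)) ((\f.(\g.(\h.(f (g h))))) r)) s) ((\f.(\g.(\h.(f (g h))))) (\b.(\c.b)))) (\d.(\e.((d e) e)))) w)
Step 1: (((((\c.((\f.(\g.(\h.(f (g h))))) r)) s) ((\f.(\g.(\h.(f (g h))))) (\b.(\c.b)))) (\d.(\e.((d e) e)))) w)
Step 2: (((((\f.(\g.(\h.(f (g h))))) r) ((\f.(\g.(\h.(f (g h))))) (\b.(\c.b)))) (\d.(\e.((d e) e)))) w)
Step 3: ((((\g.(\h.(r (g h)))) ((\f.(\g.(\h.(f (g h))))) (\b.(\c.b)))) (\d.(\e.((d e) e)))) w)
Step 4: (((\h.(r (((\f.(\g.(\h.(f (g h))))) (\b.(\c.b))) h))) (\d.(\e.((d e) e)))) w)
Step 5: ((r (((\f.(\g.(\h.(f (g h))))) (\b.(\c.b))) (\d.(\e.((d e) e))))) w)
Step 6: ((r ((\g.(\h.((\b.(\c.b)) (g h)))) (\d.(\e.((d e) e))))) w)
Step 7: ((r (\h.((\b.(\c.b)) ((\d.(\e.((d e) e))) h)))) w)
Step 8: ((r (\h.(\c.((\d.(\e.((d e) e))) h)))) w)
Step 9: ((r (\h.(\c.(\e.((h e) e))))) w)

Answer: ((r (\h.(\c.(\e.((h e) e))))) w)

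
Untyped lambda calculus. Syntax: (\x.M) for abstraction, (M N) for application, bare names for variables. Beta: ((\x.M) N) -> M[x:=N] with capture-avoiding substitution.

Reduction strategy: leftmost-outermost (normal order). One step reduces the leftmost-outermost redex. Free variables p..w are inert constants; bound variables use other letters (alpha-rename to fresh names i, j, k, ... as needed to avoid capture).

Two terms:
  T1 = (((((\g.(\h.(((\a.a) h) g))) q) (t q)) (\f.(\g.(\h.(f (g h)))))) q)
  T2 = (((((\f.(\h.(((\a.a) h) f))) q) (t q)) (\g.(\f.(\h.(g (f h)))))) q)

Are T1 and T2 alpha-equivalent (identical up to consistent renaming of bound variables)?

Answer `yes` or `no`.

Term 1: (((((\g.(\h.(((\a.a) h) g))) q) (t q)) (\f.(\g.(\h.(f (g h)))))) q)
Term 2: (((((\f.(\h.(((\a.a) h) f))) q) (t q)) (\g.(\f.(\h.(g (f h)))))) q)
Alpha-equivalence: compare structure up to binder renaming.
Result: True

Answer: yes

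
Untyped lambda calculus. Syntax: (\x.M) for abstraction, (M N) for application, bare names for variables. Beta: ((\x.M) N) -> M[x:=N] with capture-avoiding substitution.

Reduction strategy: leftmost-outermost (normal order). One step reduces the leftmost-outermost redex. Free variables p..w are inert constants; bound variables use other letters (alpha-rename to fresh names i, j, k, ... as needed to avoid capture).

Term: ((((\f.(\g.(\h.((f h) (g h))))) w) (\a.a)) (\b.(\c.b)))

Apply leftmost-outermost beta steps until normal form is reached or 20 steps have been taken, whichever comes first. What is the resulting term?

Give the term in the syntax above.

Step 0: ((((\f.(\g.(\h.((f h) (g h))))) w) (\a.a)) (\b.(\c.b)))
Step 1: (((\g.(\h.((w h) (g h)))) (\a.a)) (\b.(\c.b)))
Step 2: ((\h.((w h) ((\a.a) h))) (\b.(\c.b)))
Step 3: ((w (\b.(\c.b))) ((\a.a) (\b.(\c.b))))
Step 4: ((w (\b.(\c.b))) (\b.(\c.b)))

Answer: ((w (\b.(\c.b))) (\b.(\c.b)))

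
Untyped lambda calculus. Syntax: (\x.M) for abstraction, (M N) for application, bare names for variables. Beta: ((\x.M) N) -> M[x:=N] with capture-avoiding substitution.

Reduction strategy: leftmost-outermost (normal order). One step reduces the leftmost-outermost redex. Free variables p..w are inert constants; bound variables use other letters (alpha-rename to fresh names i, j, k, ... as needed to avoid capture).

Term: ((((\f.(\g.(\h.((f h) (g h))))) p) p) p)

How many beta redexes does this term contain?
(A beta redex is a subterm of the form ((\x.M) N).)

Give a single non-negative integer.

Term: ((((\f.(\g.(\h.((f h) (g h))))) p) p) p)
  Redex: ((\f.(\g.(\h.((f h) (g h))))) p)
Total redexes: 1

Answer: 1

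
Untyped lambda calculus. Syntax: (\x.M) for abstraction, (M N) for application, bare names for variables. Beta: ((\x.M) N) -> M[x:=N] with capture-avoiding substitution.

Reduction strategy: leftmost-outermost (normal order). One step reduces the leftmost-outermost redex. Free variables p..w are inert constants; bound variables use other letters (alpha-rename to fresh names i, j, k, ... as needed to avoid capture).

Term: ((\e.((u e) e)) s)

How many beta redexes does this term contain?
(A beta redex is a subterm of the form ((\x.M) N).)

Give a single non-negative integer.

Term: ((\e.((u e) e)) s)
  Redex: ((\e.((u e) e)) s)
Total redexes: 1

Answer: 1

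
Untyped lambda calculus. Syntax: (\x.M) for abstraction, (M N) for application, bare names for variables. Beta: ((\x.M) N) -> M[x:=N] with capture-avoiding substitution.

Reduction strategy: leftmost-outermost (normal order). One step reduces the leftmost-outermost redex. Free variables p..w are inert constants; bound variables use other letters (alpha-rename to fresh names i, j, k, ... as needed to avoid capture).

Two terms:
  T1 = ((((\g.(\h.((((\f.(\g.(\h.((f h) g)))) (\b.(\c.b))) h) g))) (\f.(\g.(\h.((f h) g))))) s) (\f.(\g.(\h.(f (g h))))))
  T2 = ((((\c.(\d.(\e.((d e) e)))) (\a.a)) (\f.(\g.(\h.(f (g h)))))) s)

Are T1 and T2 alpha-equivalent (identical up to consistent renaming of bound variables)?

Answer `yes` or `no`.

Term 1: ((((\g.(\h.((((\f.(\g.(\h.((f h) g)))) (\b.(\c.b))) h) g))) (\f.(\g.(\h.((f h) g))))) s) (\f.(\g.(\h.(f (g h))))))
Term 2: ((((\c.(\d.(\e.((d e) e)))) (\a.a)) (\f.(\g.(\h.(f (g h)))))) s)
Alpha-equivalence: compare structure up to binder renaming.
Result: False

Answer: no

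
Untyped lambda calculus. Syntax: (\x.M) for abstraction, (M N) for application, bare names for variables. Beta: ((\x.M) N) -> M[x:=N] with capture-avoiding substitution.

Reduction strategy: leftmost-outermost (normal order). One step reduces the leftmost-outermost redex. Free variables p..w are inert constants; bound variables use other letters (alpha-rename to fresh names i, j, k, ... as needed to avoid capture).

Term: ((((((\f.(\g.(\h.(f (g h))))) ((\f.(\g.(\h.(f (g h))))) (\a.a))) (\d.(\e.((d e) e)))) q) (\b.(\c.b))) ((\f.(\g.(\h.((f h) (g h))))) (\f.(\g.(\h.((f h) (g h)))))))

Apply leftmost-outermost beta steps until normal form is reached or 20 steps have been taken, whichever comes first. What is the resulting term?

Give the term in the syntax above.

Step 0: ((((((\f.(\g.(\h.(f (g h))))) ((\f.(\g.(\h.(f (g h))))) (\a.a))) (\d.(\e.((d e) e)))) q) (\b.(\c.b))) ((\f.(\g.(\h.((f h) (g h))))) (\f.(\g.(\h.((f h) (g h)))))))
Step 1: (((((\g.(\h.(((\f.(\g.(\h.(f (g h))))) (\a.a)) (g h)))) (\d.(\e.((d e) e)))) q) (\b.(\c.b))) ((\f.(\g.(\h.((f h) (g h))))) (\f.(\g.(\h.((f h) (g h)))))))
Step 2: ((((\h.(((\f.(\g.(\h.(f (g h))))) (\a.a)) ((\d.(\e.((d e) e))) h))) q) (\b.(\c.b))) ((\f.(\g.(\h.((f h) (g h))))) (\f.(\g.(\h.((f h) (g h)))))))
Step 3: (((((\f.(\g.(\h.(f (g h))))) (\a.a)) ((\d.(\e.((d e) e))) q)) (\b.(\c.b))) ((\f.(\g.(\h.((f h) (g h))))) (\f.(\g.(\h.((f h) (g h)))))))
Step 4: ((((\g.(\h.((\a.a) (g h)))) ((\d.(\e.((d e) e))) q)) (\b.(\c.b))) ((\f.(\g.(\h.((f h) (g h))))) (\f.(\g.(\h.((f h) (g h)))))))
Step 5: (((\h.((\a.a) (((\d.(\e.((d e) e))) q) h))) (\b.(\c.b))) ((\f.(\g.(\h.((f h) (g h))))) (\f.(\g.(\h.((f h) (g h)))))))
Step 6: (((\a.a) (((\d.(\e.((d e) e))) q) (\b.(\c.b)))) ((\f.(\g.(\h.((f h) (g h))))) (\f.(\g.(\h.((f h) (g h)))))))
Step 7: ((((\d.(\e.((d e) e))) q) (\b.(\c.b))) ((\f.(\g.(\h.((f h) (g h))))) (\f.(\g.(\h.((f h) (g h)))))))
Step 8: (((\e.((q e) e)) (\b.(\c.b))) ((\f.(\g.(\h.((f h) (g h))))) (\f.(\g.(\h.((f h) (g h)))))))
Step 9: (((q (\b.(\c.b))) (\b.(\c.b))) ((\f.(\g.(\h.((f h) (g h))))) (\f.(\g.(\h.((f h) (g h)))))))
Step 10: (((q (\b.(\c.b))) (\b.(\c.b))) (\g.(\h.(((\f.(\g.(\h.((f h) (g h))))) h) (g h)))))
Step 11: (((q (\b.(\c.b))) (\b.(\c.b))) (\g.(\h.((\g.(\i.((h i) (g i)))) (g h)))))
Step 12: (((q (\b.(\c.b))) (\b.(\c.b))) (\g.(\h.(\i.((h i) ((g h) i))))))

Answer: (((q (\b.(\c.b))) (\b.(\c.b))) (\g.(\h.(\i.((h i) ((g h) i))))))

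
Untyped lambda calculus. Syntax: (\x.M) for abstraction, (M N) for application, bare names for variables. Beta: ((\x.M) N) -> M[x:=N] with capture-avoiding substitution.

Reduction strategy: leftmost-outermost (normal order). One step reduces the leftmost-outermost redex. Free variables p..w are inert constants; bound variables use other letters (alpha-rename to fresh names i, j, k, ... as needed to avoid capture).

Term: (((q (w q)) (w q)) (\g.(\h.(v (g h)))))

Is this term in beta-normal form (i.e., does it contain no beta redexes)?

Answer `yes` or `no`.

Term: (((q (w q)) (w q)) (\g.(\h.(v (g h)))))
No beta redexes found.

Answer: yes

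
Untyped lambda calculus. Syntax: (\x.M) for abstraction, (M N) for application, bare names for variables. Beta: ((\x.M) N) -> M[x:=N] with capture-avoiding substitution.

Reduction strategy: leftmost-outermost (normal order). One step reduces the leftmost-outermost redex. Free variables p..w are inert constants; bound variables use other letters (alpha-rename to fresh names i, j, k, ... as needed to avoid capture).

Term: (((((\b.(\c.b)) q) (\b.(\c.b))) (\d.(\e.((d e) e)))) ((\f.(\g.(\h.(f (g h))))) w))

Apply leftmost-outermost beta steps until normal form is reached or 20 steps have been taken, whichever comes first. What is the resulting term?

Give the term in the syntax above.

Step 0: (((((\b.(\c.b)) q) (\b.(\c.b))) (\d.(\e.((d e) e)))) ((\f.(\g.(\h.(f (g h))))) w))
Step 1: ((((\c.q) (\b.(\c.b))) (\d.(\e.((d e) e)))) ((\f.(\g.(\h.(f (g h))))) w))
Step 2: ((q (\d.(\e.((d e) e)))) ((\f.(\g.(\h.(f (g h))))) w))
Step 3: ((q (\d.(\e.((d e) e)))) (\g.(\h.(w (g h)))))

Answer: ((q (\d.(\e.((d e) e)))) (\g.(\h.(w (g h)))))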